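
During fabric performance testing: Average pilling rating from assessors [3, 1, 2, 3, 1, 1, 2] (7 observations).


Formula: Mean = sum / count
Sum = 3 + 1 + 2 + 3 + 1 + 1 + 2 = 13
Mean = 13 / 7 = 1.9

1.9


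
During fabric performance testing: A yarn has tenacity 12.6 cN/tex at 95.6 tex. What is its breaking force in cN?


Formula: Breaking force = Tenacity * Linear density
F = 12.6 cN/tex * 95.6 tex
F = 1204.56 cN

1204.56 cN


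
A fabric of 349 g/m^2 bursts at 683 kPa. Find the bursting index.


Formula: Bursting Index = Bursting Strength / Fabric GSM
BI = 683 kPa / 349 g/m^2
BI = 1.957 kPa/(g/m^2)

1.957 kPa/(g/m^2)


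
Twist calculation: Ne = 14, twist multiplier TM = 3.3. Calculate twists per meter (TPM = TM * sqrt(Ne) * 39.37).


Formula: TPM = TM * sqrt(Ne) * 39.37
Step 1: sqrt(Ne) = sqrt(14) = 3.7417
Step 2: TM * sqrt(Ne) = 3.3 * 3.7417 = 12.3476
Step 3: TPM = 12.3476 * 39.37 = 486 twists/m

486 twists/m


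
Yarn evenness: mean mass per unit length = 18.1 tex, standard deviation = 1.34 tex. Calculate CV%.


Formula: CV% = (standard deviation / mean) * 100
Step 1: Ratio = 1.34 / 18.1 = 0.074033
Step 2: CV% = 0.074033 * 100 = 7.4033% ≈ 7.4%

7.4%


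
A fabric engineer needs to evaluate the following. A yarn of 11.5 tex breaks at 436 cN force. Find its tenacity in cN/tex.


Formula: Tenacity = Breaking force / Linear density
Tenacity = 436 cN / 11.5 tex
Tenacity = 37.91 cN/tex

37.91 cN/tex


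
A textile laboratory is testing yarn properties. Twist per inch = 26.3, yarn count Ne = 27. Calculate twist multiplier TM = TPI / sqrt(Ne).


Formula: TM = TPI / sqrt(Ne)
Step 1: sqrt(Ne) = sqrt(27) = 5.1962
Step 2: TM = 26.3 / 5.1962 = 5.06

5.06 TM


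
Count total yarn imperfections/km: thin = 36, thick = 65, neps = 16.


Formula: Total = thin places + thick places + neps
Total = 36 + 65 + 16
Total = 117 imperfections/km

117 imperfections/km


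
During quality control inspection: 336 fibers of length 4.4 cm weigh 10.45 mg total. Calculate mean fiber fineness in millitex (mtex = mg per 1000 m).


Formula: fineness (mtex) = mass (mg) / total length (km) = (mass_mg / total_length_m) * 1000
Step 1: Convert fiber length: 4.4 cm = 0.044 m
Step 2: Total fiber length = 336 * 0.044 = 14.784 m
Step 3: Linear density = 10.45 mg / 14.784 m = 0.7068 mg/m
Step 4: fineness = 0.7068 * 1000 = 706.8 mtex

706.8 mtex


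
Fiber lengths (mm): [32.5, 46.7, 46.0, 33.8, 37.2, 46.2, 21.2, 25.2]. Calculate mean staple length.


Formula: Mean = sum of lengths / count
Sum = 32.5 + 46.7 + 46.0 + 33.8 + 37.2 + 46.2 + 21.2 + 25.2
Sum = 288.8 mm
Mean = 288.8 / 8 = 36.10 mm

36.10 mm


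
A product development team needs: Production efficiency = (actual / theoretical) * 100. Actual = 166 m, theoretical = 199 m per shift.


Formula: Efficiency% = (Actual output / Theoretical output) * 100
Efficiency% = (166 / 199) * 100
Efficiency% = 0.834171 * 100 = 83.4171% ≈ 83.4%

83.4%


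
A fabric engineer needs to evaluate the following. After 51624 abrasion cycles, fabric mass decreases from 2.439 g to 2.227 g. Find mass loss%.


Formula: Mass loss% = ((m_before - m_after) / m_before) * 100
Step 1: Mass loss = 2.439 - 2.227 = 0.212 g
Step 2: Ratio = 0.212 / 2.439 = 0.0869209
Step 3: Mass loss% = 0.0869209 * 100 = 8.69209% ≈ 8.69%

8.69%


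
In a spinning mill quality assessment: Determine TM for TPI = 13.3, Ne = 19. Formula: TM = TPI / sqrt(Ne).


Formula: TM = TPI / sqrt(Ne)
Step 1: sqrt(Ne) = sqrt(19) = 4.3589
Step 2: TM = 13.3 / 4.3589 = 3.05

3.05 TM


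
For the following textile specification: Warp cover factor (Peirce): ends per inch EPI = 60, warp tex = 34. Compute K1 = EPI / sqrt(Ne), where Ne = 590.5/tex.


Formula: K1 = EPI / sqrt(Ne), with Ne = 590.5 / tex_warp
Step 1: Ne = 590.5 / 34 = 17.368
Step 2: sqrt(Ne) = sqrt(17.368) = 4.1675
Step 3: K1 = 60 / 4.1675 = 14.4

14.4


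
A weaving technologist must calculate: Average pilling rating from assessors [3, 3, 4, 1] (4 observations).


Formula: Mean = sum / count
Sum = 3 + 3 + 4 + 1 = 11
Mean = 11 / 4 = 2.8

2.8


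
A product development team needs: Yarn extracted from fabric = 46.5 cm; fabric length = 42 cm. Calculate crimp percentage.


Formula: Crimp% = ((L_yarn - L_fabric) / L_fabric) * 100
Step 1: Extension = 46.5 - 42 = 4.5 cm
Step 2: Crimp% = (4.5 / 42) * 100
Step 3: Crimp% = 0.107143 * 100 = 10.7143% ≈ 10.7%

10.7%


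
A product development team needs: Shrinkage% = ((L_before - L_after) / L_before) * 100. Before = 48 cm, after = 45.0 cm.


Formula: Shrinkage% = ((L_before - L_after) / L_before) * 100
Step 1: Shrinkage = 48 - 45.0 = 3.0 cm
Step 2: Shrinkage% = (3.0 / 48) * 100
Step 3: Shrinkage% = 0.0625 * 100 = 6.25% ≈ 6.3%

6.3%


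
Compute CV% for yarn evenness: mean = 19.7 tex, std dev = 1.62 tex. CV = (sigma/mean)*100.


Formula: CV% = (standard deviation / mean) * 100
Step 1: Ratio = 1.62 / 19.7 = 0.082234
Step 2: CV% = 0.082234 * 100 = 8.2234% ≈ 8.2%

8.2%


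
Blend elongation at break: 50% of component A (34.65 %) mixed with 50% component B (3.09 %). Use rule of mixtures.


Formula: Blend property = (fraction_A * property_A) + (fraction_B * property_B)
Step 1: Contribution A = 50/100 * 34.65 % = 17.325 %
Step 2: Contribution B = 50/100 * 3.09 % = 1.545 %
Step 3: Blend elongation at break = 17.325 + 1.545 = 18.87 %

18.87 %


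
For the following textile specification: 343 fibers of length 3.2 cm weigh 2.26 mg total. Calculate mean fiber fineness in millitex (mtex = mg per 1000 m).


Formula: fineness (mtex) = mass (mg) / total length (km) = (mass_mg / total_length_m) * 1000
Step 1: Convert fiber length: 3.2 cm = 0.032 m
Step 2: Total fiber length = 343 * 0.032 = 10.976 m
Step 3: Linear density = 2.26 mg / 10.976 m = 0.2059 mg/m
Step 4: fineness = 0.2059 * 1000 = 205.9 mtex

205.9 mtex


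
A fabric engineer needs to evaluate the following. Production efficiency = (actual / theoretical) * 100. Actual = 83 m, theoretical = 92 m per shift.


Formula: Efficiency% = (Actual output / Theoretical output) * 100
Efficiency% = (83 / 92) * 100
Efficiency% = 0.902174 * 100 = 90.2174% ≈ 90.2%

90.2%


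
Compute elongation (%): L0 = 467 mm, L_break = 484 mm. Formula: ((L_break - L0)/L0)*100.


Formula: Elongation (%) = ((L_break - L0) / L0) * 100
Step 1: Extension = 484 - 467 = 17 mm
Step 2: Elongation = (17 / 467) * 100
Step 3: Elongation = 0.036403 * 100 = 3.6403% ≈ 3.6%

3.6%


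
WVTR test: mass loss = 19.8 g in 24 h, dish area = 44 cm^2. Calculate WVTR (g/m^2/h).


Formula: WVTR = mass_loss / (area * time)
Step 1: Convert area: 44 cm^2 = 0.0044 m^2
Step 2: WVTR = 19.8 g / (0.0044 m^2 * 24 h)
Step 3: WVTR = 19.8 / 0.1056 = 187.5 g/m^2/h

187.5 g/m^2/h


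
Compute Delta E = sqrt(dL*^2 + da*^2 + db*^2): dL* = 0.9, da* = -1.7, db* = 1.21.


Formula: Delta E = sqrt(dL*^2 + da*^2 + db*^2)
Step 1: dL*^2 = 0.9^2 = 0.81
Step 2: da*^2 = (-1.7)^2 = 2.89
Step 3: db*^2 = 1.21^2 = 1.4641
Step 4: Sum = 0.81 + 2.89 + 1.4641 = 5.1641
Step 5: Delta E = sqrt(5.1641) = 2.27

2.27 Delta E


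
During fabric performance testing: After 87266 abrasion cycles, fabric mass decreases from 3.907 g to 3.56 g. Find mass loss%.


Formula: Mass loss% = ((m_before - m_after) / m_before) * 100
Step 1: Mass loss = 3.907 - 3.56 = 0.347 g
Step 2: Ratio = 0.347 / 3.907 = 0.0888149
Step 3: Mass loss% = 0.0888149 * 100 = 8.88149% ≈ 8.88%

8.88%


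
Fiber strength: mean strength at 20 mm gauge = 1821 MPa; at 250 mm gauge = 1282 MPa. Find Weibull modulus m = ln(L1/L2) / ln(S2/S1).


Formula: m = ln(L1/L2) / ln(S2/S1)
Step 1: ln(L1/L2) = ln(20/250) = -2.52573
Step 2: S2/S1 = 1282/1821 = 0.70401
Step 3: ln(S2/S1) = ln(0.70401) = -0.35096
Step 4: m = -2.52573 / -0.35096 = 7.20

7.20 (Weibull m)


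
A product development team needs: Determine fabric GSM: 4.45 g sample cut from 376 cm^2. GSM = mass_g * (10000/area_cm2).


Formula: GSM = mass_g / area_m2
Step 1: Convert area: 376 cm^2 = 376 / 10000 = 0.0376 m^2
Step 2: GSM = 4.45 g / 0.0376 m^2 = 118.4 g/m^2

118.4 g/m^2


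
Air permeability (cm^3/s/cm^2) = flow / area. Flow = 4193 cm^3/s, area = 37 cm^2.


Formula: Air Permeability = Airflow / Test Area
AP = 4193 cm^3/s / 37 cm^2
AP = 113.3 cm^3/s/cm^2

113.3 cm^3/s/cm^2


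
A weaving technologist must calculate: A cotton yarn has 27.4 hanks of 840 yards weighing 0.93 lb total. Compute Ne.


Formula: Ne = hanks / mass_lb
Substituting: Ne = 27.4 / 0.93
Ne = 29.5

29.5 Ne


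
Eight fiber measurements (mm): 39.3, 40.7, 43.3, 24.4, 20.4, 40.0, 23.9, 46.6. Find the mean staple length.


Formula: Mean = sum of lengths / count
Sum = 39.3 + 40.7 + 43.3 + 24.4 + 20.4 + 40.0 + 23.9 + 46.6
Sum = 278.6 mm
Mean = 278.6 / 8 = 34.83 mm

34.83 mm


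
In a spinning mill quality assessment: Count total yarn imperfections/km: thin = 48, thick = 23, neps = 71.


Formula: Total = thin places + thick places + neps
Total = 48 + 23 + 71
Total = 142 imperfections/km

142 imperfections/km


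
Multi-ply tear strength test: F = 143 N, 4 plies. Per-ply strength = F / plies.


Formula: Per-ply strength = Total force / Number of plies
Per-ply = 143 N / 4
Per-ply = 35.75 N

35.75 N


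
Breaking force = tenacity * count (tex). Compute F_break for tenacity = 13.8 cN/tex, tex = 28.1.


Formula: Breaking force = Tenacity * Linear density
F = 13.8 cN/tex * 28.1 tex
F = 387.78 cN

387.78 cN


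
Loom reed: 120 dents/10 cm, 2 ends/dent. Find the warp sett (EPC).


Formula: EPC = (dents per 10 cm * ends per dent) / 10
Step 1: Total ends per 10 cm = 120 * 2 = 240
Step 2: EPC = 240 / 10 = 24.0 ends/cm

24.0 ends/cm


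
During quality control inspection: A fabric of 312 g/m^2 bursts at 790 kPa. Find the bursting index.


Formula: Bursting Index = Bursting Strength / Fabric GSM
BI = 790 kPa / 312 g/m^2
BI = 2.532 kPa/(g/m^2)

2.532 kPa/(g/m^2)


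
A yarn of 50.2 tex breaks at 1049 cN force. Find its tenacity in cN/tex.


Formula: Tenacity = Breaking force / Linear density
Tenacity = 1049 cN / 50.2 tex
Tenacity = 20.90 cN/tex

20.90 cN/tex


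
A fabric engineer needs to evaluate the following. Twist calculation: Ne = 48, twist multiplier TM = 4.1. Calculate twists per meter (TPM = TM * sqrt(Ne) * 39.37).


Formula: TPM = TM * sqrt(Ne) * 39.37
Step 1: sqrt(Ne) = sqrt(48) = 6.9282
Step 2: TM * sqrt(Ne) = 4.1 * 6.9282 = 28.4056
Step 3: TPM = 28.4056 * 39.37 = 1118 twists/m

1118 twists/m


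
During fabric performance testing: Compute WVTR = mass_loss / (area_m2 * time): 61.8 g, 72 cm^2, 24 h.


Formula: WVTR = mass_loss / (area * time)
Step 1: Convert area: 72 cm^2 = 0.0072 m^2
Step 2: WVTR = 61.8 g / (0.0072 m^2 * 24 h)
Step 3: WVTR = 61.8 / 0.1728 = 357.6 g/m^2/h

357.6 g/m^2/h


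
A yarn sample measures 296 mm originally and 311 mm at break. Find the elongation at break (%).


Formula: Elongation (%) = ((L_break - L0) / L0) * 100
Step 1: Extension = 311 - 296 = 15 mm
Step 2: Elongation = (15 / 296) * 100
Step 3: Elongation = 0.050676 * 100 = 5.0676% ≈ 5.1%

5.1%


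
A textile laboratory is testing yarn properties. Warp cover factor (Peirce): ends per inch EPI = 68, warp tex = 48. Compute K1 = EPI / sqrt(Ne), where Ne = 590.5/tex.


Formula: K1 = EPI / sqrt(Ne), with Ne = 590.5 / tex_warp
Step 1: Ne = 590.5 / 48 = 12.302
Step 2: sqrt(Ne) = sqrt(12.302) = 3.5074
Step 3: K1 = 68 / 3.5074 = 19.4

19.4


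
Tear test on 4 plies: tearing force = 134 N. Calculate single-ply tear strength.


Formula: Per-ply strength = Total force / Number of plies
Per-ply = 134 N / 4
Per-ply = 33.5 N

33.5 N


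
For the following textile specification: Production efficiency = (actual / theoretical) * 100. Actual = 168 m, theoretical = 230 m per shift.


Formula: Efficiency% = (Actual output / Theoretical output) * 100
Efficiency% = (168 / 230) * 100
Efficiency% = 0.730435 * 100 = 73.0435% ≈ 73.0%

73.0%


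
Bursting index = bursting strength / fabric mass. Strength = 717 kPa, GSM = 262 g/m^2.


Formula: Bursting Index = Bursting Strength / Fabric GSM
BI = 717 kPa / 262 g/m^2
BI = 2.737 kPa/(g/m^2)

2.737 kPa/(g/m^2)


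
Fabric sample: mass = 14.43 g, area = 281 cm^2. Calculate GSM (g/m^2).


Formula: GSM = mass_g / area_m2
Step 1: Convert area: 281 cm^2 = 281 / 10000 = 0.0281 m^2
Step 2: GSM = 14.43 g / 0.0281 m^2 = 513.5 g/m^2

513.5 g/m^2


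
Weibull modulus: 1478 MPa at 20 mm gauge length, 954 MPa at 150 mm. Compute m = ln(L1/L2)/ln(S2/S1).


Formula: m = ln(L1/L2) / ln(S2/S1)
Step 1: ln(L1/L2) = ln(20/150) = -2.01490
Step 2: S2/S1 = 954/1478 = 0.64547
Step 3: ln(S2/S1) = ln(0.64547) = -0.43778
Step 4: m = -2.01490 / -0.43778 = 4.60

4.60 (Weibull m)


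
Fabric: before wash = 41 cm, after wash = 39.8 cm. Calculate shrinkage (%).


Formula: Shrinkage% = ((L_before - L_after) / L_before) * 100
Step 1: Shrinkage = 41 - 39.8 = 1.2 cm
Step 2: Shrinkage% = (1.2 / 41) * 100
Step 3: Shrinkage% = 0.029268 * 100 = 2.9268% ≈ 2.9%

2.9%


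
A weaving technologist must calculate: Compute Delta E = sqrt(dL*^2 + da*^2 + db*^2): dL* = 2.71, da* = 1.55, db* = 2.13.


Formula: Delta E = sqrt(dL*^2 + da*^2 + db*^2)
Step 1: dL*^2 = 2.71^2 = 7.3441
Step 2: da*^2 = 1.55^2 = 2.4025
Step 3: db*^2 = 2.13^2 = 4.5369
Step 4: Sum = 7.3441 + 2.4025 + 4.5369 = 14.2835
Step 5: Delta E = sqrt(14.2835) = 3.78

3.78 Delta E


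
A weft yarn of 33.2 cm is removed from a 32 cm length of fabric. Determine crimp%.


Formula: Crimp% = ((L_yarn - L_fabric) / L_fabric) * 100
Step 1: Extension = 33.2 - 32 = 1.2 cm
Step 2: Crimp% = (1.2 / 32) * 100
Step 3: Crimp% = 0.0375 * 100 = 3.75% ≈ 3.8%

3.8%


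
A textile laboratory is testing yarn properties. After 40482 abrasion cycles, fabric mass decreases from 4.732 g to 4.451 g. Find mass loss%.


Formula: Mass loss% = ((m_before - m_after) / m_before) * 100
Step 1: Mass loss = 4.732 - 4.451 = 0.281 g
Step 2: Ratio = 0.281 / 4.732 = 0.0593829
Step 3: Mass loss% = 0.0593829 * 100 = 5.93829% ≈ 5.94%

5.94%


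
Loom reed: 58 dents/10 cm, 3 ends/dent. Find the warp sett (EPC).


Formula: EPC = (dents per 10 cm * ends per dent) / 10
Step 1: Total ends per 10 cm = 58 * 3 = 174
Step 2: EPC = 174 / 10 = 17.4 ends/cm

17.4 ends/cm


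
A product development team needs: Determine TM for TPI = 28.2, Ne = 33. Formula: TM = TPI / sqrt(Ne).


Formula: TM = TPI / sqrt(Ne)
Step 1: sqrt(Ne) = sqrt(33) = 5.7446
Step 2: TM = 28.2 / 5.7446 = 4.91

4.91 TM


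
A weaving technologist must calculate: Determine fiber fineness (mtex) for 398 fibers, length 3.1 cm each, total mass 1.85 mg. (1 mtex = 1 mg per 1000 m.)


Formula: fineness (mtex) = mass (mg) / total length (km) = (mass_mg / total_length_m) * 1000
Step 1: Convert fiber length: 3.1 cm = 0.031 m
Step 2: Total fiber length = 398 * 0.031 = 12.338 m
Step 3: Linear density = 1.85 mg / 12.338 m = 0.1499 mg/m
Step 4: fineness = 0.1499 * 1000 = 149.9 mtex

149.9 mtex


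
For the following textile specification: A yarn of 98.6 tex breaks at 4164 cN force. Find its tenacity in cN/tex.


Formula: Tenacity = Breaking force / Linear density
Tenacity = 4164 cN / 98.6 tex
Tenacity = 42.23 cN/tex

42.23 cN/tex


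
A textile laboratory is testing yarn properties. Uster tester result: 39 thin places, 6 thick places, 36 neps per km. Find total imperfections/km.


Formula: Total = thin places + thick places + neps
Total = 39 + 6 + 36
Total = 81 imperfections/km

81 imperfections/km


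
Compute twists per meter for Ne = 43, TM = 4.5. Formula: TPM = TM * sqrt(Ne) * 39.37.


Formula: TPM = TM * sqrt(Ne) * 39.37
Step 1: sqrt(Ne) = sqrt(43) = 6.5574
Step 2: TM * sqrt(Ne) = 4.5 * 6.5574 = 29.5083
Step 3: TPM = 29.5083 * 39.37 = 1162 twists/m

1162 twists/m


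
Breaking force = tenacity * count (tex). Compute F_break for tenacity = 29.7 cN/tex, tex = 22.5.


Formula: Breaking force = Tenacity * Linear density
F = 29.7 cN/tex * 22.5 tex
F = 668.25 cN

668.25 cN


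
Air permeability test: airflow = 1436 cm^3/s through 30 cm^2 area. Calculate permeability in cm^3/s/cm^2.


Formula: Air Permeability = Airflow / Test Area
AP = 1436 cm^3/s / 30 cm^2
AP = 47.9 cm^3/s/cm^2

47.9 cm^3/s/cm^2


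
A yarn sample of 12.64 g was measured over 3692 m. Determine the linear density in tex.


Formula: Tex = (mass_g / length_m) * 1000
Substituting: Tex = (12.64 / 3692) * 1000
Intermediate: 12.64 / 3692 = 0.00342362 g/m
Tex = 0.00342362 * 1000 = 3.42 tex

3.42 tex


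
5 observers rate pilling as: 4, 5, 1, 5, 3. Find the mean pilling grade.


Formula: Mean = sum / count
Sum = 4 + 5 + 1 + 5 + 3 = 18
Mean = 18 / 5 = 3.6

3.6


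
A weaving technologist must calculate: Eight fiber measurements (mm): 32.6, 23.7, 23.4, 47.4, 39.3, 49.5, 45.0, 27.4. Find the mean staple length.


Formula: Mean = sum of lengths / count
Sum = 32.6 + 23.7 + 23.4 + 47.4 + 39.3 + 49.5 + 45.0 + 27.4
Sum = 288.3 mm
Mean = 288.3 / 8 = 36.04 mm

36.04 mm


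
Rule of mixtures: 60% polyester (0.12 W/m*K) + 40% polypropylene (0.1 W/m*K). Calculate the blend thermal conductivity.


Formula: Blend property = (fraction_A * property_A) + (fraction_B * property_B)
Step 1: Contribution A = 60/100 * 0.12 W/m*K = 0.072 W/m*K
Step 2: Contribution B = 40/100 * 0.1 W/m*K = 0.04 W/m*K
Step 3: Blend thermal conductivity = 0.072 + 0.04 = 0.112 W/m*K

0.112 W/m*K


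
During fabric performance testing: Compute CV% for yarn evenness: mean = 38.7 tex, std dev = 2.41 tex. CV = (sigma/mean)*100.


Formula: CV% = (standard deviation / mean) * 100
Step 1: Ratio = 2.41 / 38.7 = 0.062274
Step 2: CV% = 0.062274 * 100 = 6.2274% ≈ 6.2%

6.2%


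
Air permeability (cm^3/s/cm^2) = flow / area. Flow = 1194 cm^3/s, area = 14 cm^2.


Formula: Air Permeability = Airflow / Test Area
AP = 1194 cm^3/s / 14 cm^2
AP = 85.3 cm^3/s/cm^2

85.3 cm^3/s/cm^2


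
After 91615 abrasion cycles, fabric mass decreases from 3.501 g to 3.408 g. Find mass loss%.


Formula: Mass loss% = ((m_before - m_after) / m_before) * 100
Step 1: Mass loss = 3.501 - 3.408 = 0.093 g
Step 2: Ratio = 0.093 / 3.501 = 0.0265638
Step 3: Mass loss% = 0.0265638 * 100 = 2.65638% ≈ 2.66%

2.66%


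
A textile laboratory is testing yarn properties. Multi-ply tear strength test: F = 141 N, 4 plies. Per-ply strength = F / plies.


Formula: Per-ply strength = Total force / Number of plies
Per-ply = 141 N / 4
Per-ply = 35.25 N

35.25 N


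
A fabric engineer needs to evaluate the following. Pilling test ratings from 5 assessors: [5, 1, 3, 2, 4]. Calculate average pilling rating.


Formula: Mean = sum / count
Sum = 5 + 1 + 3 + 2 + 4 = 15
Mean = 15 / 5 = 3.0

3.0


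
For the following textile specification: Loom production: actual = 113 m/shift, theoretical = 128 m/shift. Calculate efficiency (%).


Formula: Efficiency% = (Actual output / Theoretical output) * 100
Efficiency% = (113 / 128) * 100
Efficiency% = 0.882813 * 100 = 88.2813% ≈ 88.3%

88.3%


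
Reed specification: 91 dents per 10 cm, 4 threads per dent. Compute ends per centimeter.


Formula: EPC = (dents per 10 cm * ends per dent) / 10
Step 1: Total ends per 10 cm = 91 * 4 = 364
Step 2: EPC = 364 / 10 = 36.4 ends/cm

36.4 ends/cm


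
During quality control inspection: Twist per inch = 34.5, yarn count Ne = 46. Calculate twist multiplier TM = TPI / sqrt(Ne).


Formula: TM = TPI / sqrt(Ne)
Step 1: sqrt(Ne) = sqrt(46) = 6.7823
Step 2: TM = 34.5 / 6.7823 = 5.09

5.09 TM


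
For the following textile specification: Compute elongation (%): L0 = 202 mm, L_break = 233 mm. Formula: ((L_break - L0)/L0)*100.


Formula: Elongation (%) = ((L_break - L0) / L0) * 100
Step 1: Extension = 233 - 202 = 31 mm
Step 2: Elongation = (31 / 202) * 100
Step 3: Elongation = 0.153465 * 100 = 15.3465% ≈ 15.3%

15.3%


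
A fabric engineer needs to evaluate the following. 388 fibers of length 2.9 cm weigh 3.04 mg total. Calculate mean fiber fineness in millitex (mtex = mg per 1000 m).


Formula: fineness (mtex) = mass (mg) / total length (km) = (mass_mg / total_length_m) * 1000
Step 1: Convert fiber length: 2.9 cm = 0.029 m
Step 2: Total fiber length = 388 * 0.029 = 11.252 m
Step 3: Linear density = 3.04 mg / 11.252 m = 0.2702 mg/m
Step 4: fineness = 0.2702 * 1000 = 270.2 mtex

270.2 mtex


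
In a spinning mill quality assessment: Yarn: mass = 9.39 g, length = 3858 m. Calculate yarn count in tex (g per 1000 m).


Formula: Tex = (mass_g / length_m) * 1000
Substituting: Tex = (9.39 / 3858) * 1000
Intermediate: 9.39 / 3858 = 0.0024339 g/m
Tex = 0.0024339 * 1000 = 2.43 tex

2.43 tex


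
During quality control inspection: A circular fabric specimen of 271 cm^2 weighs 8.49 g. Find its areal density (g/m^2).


Formula: GSM = mass_g / area_m2
Step 1: Convert area: 271 cm^2 = 271 / 10000 = 0.0271 m^2
Step 2: GSM = 8.49 g / 0.0271 m^2 = 313.3 g/m^2

313.3 g/m^2


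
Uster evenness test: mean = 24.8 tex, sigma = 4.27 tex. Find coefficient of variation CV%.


Formula: CV% = (standard deviation / mean) * 100
Step 1: Ratio = 4.27 / 24.8 = 0.172177
Step 2: CV% = 0.172177 * 100 = 17.2177% ≈ 17.2%

17.2%


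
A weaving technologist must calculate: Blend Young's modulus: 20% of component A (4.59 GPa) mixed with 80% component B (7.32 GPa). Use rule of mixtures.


Formula: Blend property = (fraction_A * property_A) + (fraction_B * property_B)
Step 1: Contribution A = 20/100 * 4.59 GPa = 0.918 GPa
Step 2: Contribution B = 80/100 * 7.32 GPa = 5.856 GPa
Step 3: Blend Young's modulus = 0.918 + 5.856 = 6.774 GPa

6.774 GPa


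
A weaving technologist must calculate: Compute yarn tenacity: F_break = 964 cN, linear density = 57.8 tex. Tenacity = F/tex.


Formula: Tenacity = Breaking force / Linear density
Tenacity = 964 cN / 57.8 tex
Tenacity = 16.68 cN/tex

16.68 cN/tex


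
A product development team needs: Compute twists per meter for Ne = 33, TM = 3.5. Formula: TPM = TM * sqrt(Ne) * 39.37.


Formula: TPM = TM * sqrt(Ne) * 39.37
Step 1: sqrt(Ne) = sqrt(33) = 5.7446
Step 2: TM * sqrt(Ne) = 3.5 * 5.7446 = 20.1061
Step 3: TPM = 20.1061 * 39.37 = 792 twists/m

792 twists/m


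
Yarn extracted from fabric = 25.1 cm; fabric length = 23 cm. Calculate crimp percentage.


Formula: Crimp% = ((L_yarn - L_fabric) / L_fabric) * 100
Step 1: Extension = 25.1 - 23 = 2.1 cm
Step 2: Crimp% = (2.1 / 23) * 100
Step 3: Crimp% = 0.091304 * 100 = 9.1304% ≈ 9.1%

9.1%


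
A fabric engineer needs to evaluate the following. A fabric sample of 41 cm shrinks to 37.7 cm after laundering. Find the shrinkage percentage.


Formula: Shrinkage% = ((L_before - L_after) / L_before) * 100
Step 1: Shrinkage = 41 - 37.7 = 3.3 cm
Step 2: Shrinkage% = (3.3 / 41) * 100
Step 3: Shrinkage% = 0.080488 * 100 = 8.0488% ≈ 8.0%

8.0%


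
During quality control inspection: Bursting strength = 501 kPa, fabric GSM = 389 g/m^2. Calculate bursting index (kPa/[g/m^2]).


Formula: Bursting Index = Bursting Strength / Fabric GSM
BI = 501 kPa / 389 g/m^2
BI = 1.288 kPa/(g/m^2)

1.288 kPa/(g/m^2)


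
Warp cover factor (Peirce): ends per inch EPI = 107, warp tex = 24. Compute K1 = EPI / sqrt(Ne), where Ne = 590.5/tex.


Formula: K1 = EPI / sqrt(Ne), with Ne = 590.5 / tex_warp
Step 1: Ne = 590.5 / 24 = 24.604
Step 2: sqrt(Ne) = sqrt(24.604) = 4.9602
Step 3: K1 = 107 / 4.9602 = 21.6

21.6


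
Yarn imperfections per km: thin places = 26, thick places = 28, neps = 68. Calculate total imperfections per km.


Formula: Total = thin places + thick places + neps
Total = 26 + 28 + 68
Total = 122 imperfections/km

122 imperfections/km


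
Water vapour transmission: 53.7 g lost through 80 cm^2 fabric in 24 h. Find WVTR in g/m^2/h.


Formula: WVTR = mass_loss / (area * time)
Step 1: Convert area: 80 cm^2 = 0.008 m^2
Step 2: WVTR = 53.7 g / (0.008 m^2 * 24 h)
Step 3: WVTR = 53.7 / 0.192 = 279.7 g/m^2/h

279.7 g/m^2/h


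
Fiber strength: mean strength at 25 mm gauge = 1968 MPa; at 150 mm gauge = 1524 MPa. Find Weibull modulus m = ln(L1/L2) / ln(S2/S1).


Formula: m = ln(L1/L2) / ln(S2/S1)
Step 1: ln(L1/L2) = ln(25/150) = -1.79176
Step 2: S2/S1 = 1524/1968 = 0.77439
Step 3: ln(S2/S1) = ln(0.77439) = -0.25568
Step 4: m = -1.79176 / -0.25568 = 7.01

7.01 (Weibull m)


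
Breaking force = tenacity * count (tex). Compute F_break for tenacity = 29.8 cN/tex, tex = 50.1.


Formula: Breaking force = Tenacity * Linear density
F = 29.8 cN/tex * 50.1 tex
F = 1492.98 cN

1492.98 cN


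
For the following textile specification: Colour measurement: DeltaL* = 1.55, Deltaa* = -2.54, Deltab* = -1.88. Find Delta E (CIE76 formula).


Formula: Delta E = sqrt(dL*^2 + da*^2 + db*^2)
Step 1: dL*^2 = 1.55^2 = 2.4025
Step 2: da*^2 = (-2.54)^2 = 6.4516
Step 3: db*^2 = (-1.88)^2 = 3.5344
Step 4: Sum = 2.4025 + 6.4516 + 3.5344 = 12.3885
Step 5: Delta E = sqrt(12.3885) = 3.52

3.52 Delta E


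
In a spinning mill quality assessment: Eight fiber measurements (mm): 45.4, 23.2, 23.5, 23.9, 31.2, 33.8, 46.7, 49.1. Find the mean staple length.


Formula: Mean = sum of lengths / count
Sum = 45.4 + 23.2 + 23.5 + 23.9 + 31.2 + 33.8 + 46.7 + 49.1
Sum = 276.8 mm
Mean = 276.8 / 8 = 34.60 mm

34.60 mm


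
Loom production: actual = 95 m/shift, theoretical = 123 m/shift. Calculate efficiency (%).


Formula: Efficiency% = (Actual output / Theoretical output) * 100
Efficiency% = (95 / 123) * 100
Efficiency% = 0.772358 * 100 = 77.2358% ≈ 77.2%

77.2%


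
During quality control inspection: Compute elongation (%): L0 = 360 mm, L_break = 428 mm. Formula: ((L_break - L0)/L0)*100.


Formula: Elongation (%) = ((L_break - L0) / L0) * 100
Step 1: Extension = 428 - 360 = 68 mm
Step 2: Elongation = (68 / 360) * 100
Step 3: Elongation = 0.188889 * 100 = 18.8889% ≈ 18.9%

18.9%


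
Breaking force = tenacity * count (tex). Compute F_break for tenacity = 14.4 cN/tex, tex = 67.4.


Formula: Breaking force = Tenacity * Linear density
F = 14.4 cN/tex * 67.4 tex
F = 970.56 cN

970.56 cN


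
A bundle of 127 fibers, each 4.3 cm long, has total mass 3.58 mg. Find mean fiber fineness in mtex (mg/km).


Formula: fineness (mtex) = mass (mg) / total length (km) = (mass_mg / total_length_m) * 1000
Step 1: Convert fiber length: 4.3 cm = 0.043 m
Step 2: Total fiber length = 127 * 0.043 = 5.461 m
Step 3: Linear density = 3.58 mg / 5.461 m = 0.6556 mg/m
Step 4: fineness = 0.6556 * 1000 = 655.6 mtex

655.6 mtex


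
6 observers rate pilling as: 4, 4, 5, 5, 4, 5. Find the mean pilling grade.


Formula: Mean = sum / count
Sum = 4 + 4 + 5 + 5 + 4 + 5 = 27
Mean = 27 / 6 = 4.5

4.5


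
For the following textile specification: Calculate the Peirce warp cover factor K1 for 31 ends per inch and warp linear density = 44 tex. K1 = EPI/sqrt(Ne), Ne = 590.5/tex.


Formula: K1 = EPI / sqrt(Ne), with Ne = 590.5 / tex_warp
Step 1: Ne = 590.5 / 44 = 13.42
Step 2: sqrt(Ne) = sqrt(13.42) = 3.6633
Step 3: K1 = 31 / 3.6633 = 8.5

8.5


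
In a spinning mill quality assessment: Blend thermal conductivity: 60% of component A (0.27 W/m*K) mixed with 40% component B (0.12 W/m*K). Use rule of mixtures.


Formula: Blend property = (fraction_A * property_A) + (fraction_B * property_B)
Step 1: Contribution A = 60/100 * 0.27 W/m*K = 0.162 W/m*K
Step 2: Contribution B = 40/100 * 0.12 W/m*K = 0.048 W/m*K
Step 3: Blend thermal conductivity = 0.162 + 0.048 = 0.21 W/m*K

0.21 W/m*K


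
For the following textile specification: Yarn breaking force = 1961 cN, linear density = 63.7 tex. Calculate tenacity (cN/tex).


Formula: Tenacity = Breaking force / Linear density
Tenacity = 1961 cN / 63.7 tex
Tenacity = 30.78 cN/tex

30.78 cN/tex


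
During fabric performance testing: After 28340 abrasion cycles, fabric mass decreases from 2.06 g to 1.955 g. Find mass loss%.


Formula: Mass loss% = ((m_before - m_after) / m_before) * 100
Step 1: Mass loss = 2.06 - 1.955 = 0.105 g
Step 2: Ratio = 0.105 / 2.06 = 0.0509709
Step 3: Mass loss% = 0.0509709 * 100 = 5.09709% ≈ 5.10%

5.10%


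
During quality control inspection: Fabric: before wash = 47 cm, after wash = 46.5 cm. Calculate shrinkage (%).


Formula: Shrinkage% = ((L_before - L_after) / L_before) * 100
Step 1: Shrinkage = 47 - 46.5 = 0.5 cm
Step 2: Shrinkage% = (0.5 / 47) * 100
Step 3: Shrinkage% = 0.010638 * 100 = 1.0638% ≈ 1.1%

1.1%


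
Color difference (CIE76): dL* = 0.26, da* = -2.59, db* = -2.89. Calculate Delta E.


Formula: Delta E = sqrt(dL*^2 + da*^2 + db*^2)
Step 1: dL*^2 = 0.26^2 = 0.0676
Step 2: da*^2 = (-2.59)^2 = 6.7081
Step 3: db*^2 = (-2.89)^2 = 8.3521
Step 4: Sum = 0.0676 + 6.7081 + 8.3521 = 15.1278
Step 5: Delta E = sqrt(15.1278) = 3.89

3.89 Delta E


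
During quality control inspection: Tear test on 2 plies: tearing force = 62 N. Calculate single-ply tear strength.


Formula: Per-ply strength = Total force / Number of plies
Per-ply = 62 N / 2
Per-ply = 31 N

31 N


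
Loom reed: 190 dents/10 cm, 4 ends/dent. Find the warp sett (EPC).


Formula: EPC = (dents per 10 cm * ends per dent) / 10
Step 1: Total ends per 10 cm = 190 * 4 = 760
Step 2: EPC = 760 / 10 = 76.0 ends/cm

76.0 ends/cm


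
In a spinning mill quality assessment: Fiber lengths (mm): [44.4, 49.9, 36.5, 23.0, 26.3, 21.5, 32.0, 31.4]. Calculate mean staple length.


Formula: Mean = sum of lengths / count
Sum = 44.4 + 49.9 + 36.5 + 23.0 + 26.3 + 21.5 + 32.0 + 31.4
Sum = 265.0 mm
Mean = 265.0 / 8 = 33.13 mm

33.13 mm


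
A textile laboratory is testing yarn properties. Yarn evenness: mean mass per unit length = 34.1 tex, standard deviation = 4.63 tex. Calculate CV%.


Formula: CV% = (standard deviation / mean) * 100
Step 1: Ratio = 4.63 / 34.1 = 0.135777
Step 2: CV% = 0.135777 * 100 = 13.5777% ≈ 13.6%

13.6%


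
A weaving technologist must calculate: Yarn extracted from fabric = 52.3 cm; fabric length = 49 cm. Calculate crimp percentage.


Formula: Crimp% = ((L_yarn - L_fabric) / L_fabric) * 100
Step 1: Extension = 52.3 - 49 = 3.3 cm
Step 2: Crimp% = (3.3 / 49) * 100
Step 3: Crimp% = 0.067347 * 100 = 6.7347% ≈ 6.7%

6.7%


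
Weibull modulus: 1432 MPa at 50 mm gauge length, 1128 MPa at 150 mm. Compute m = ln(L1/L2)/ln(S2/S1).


Formula: m = ln(L1/L2) / ln(S2/S1)
Step 1: ln(L1/L2) = ln(50/150) = -1.09861
Step 2: S2/S1 = 1128/1432 = 0.78771
Step 3: ln(S2/S1) = ln(0.78771) = -0.23863
Step 4: m = -1.09861 / -0.23863 = 4.60

4.60 (Weibull m)


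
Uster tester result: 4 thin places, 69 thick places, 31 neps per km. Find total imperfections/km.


Formula: Total = thin places + thick places + neps
Total = 4 + 69 + 31
Total = 104 imperfections/km

104 imperfections/km


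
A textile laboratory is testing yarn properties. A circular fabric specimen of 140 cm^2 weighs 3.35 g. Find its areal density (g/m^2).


Formula: GSM = mass_g / area_m2
Step 1: Convert area: 140 cm^2 = 140 / 10000 = 0.014 m^2
Step 2: GSM = 3.35 g / 0.014 m^2 = 239.3 g/m^2

239.3 g/m^2


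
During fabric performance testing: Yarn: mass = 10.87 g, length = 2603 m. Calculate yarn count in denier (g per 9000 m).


Formula: den = (mass_g / length_m) * 9000
Substituting: den = (10.87 / 2603) * 9000
Intermediate: 10.87 / 2603 = 0.00417595 g/m
den = 0.00417595 * 9000 = 37.6 denier

37.6 denier


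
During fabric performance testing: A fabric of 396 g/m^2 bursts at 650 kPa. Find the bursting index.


Formula: Bursting Index = Bursting Strength / Fabric GSM
BI = 650 kPa / 396 g/m^2
BI = 1.641 kPa/(g/m^2)

1.641 kPa/(g/m^2)


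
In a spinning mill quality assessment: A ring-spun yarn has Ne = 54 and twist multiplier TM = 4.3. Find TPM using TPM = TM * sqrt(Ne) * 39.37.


Formula: TPM = TM * sqrt(Ne) * 39.37
Step 1: sqrt(Ne) = sqrt(54) = 7.3485
Step 2: TM * sqrt(Ne) = 4.3 * 7.3485 = 31.5986
Step 3: TPM = 31.5986 * 39.37 = 1244 twists/m

1244 twists/m


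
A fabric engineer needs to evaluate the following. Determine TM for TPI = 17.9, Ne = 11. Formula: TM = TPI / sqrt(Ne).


Formula: TM = TPI / sqrt(Ne)
Step 1: sqrt(Ne) = sqrt(11) = 3.3166
Step 2: TM = 17.9 / 3.3166 = 5.40

5.40 TM


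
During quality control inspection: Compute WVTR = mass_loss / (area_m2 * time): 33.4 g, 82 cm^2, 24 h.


Formula: WVTR = mass_loss / (area * time)
Step 1: Convert area: 82 cm^2 = 0.0082 m^2
Step 2: WVTR = 33.4 g / (0.0082 m^2 * 24 h)
Step 3: WVTR = 33.4 / 0.1968 = 169.7 g/m^2/h

169.7 g/m^2/h


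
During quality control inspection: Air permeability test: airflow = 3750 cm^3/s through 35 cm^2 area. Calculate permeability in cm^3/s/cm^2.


Formula: Air Permeability = Airflow / Test Area
AP = 3750 cm^3/s / 35 cm^2
AP = 107.1 cm^3/s/cm^2

107.1 cm^3/s/cm^2


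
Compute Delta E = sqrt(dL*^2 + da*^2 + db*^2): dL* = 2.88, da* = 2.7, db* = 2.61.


Formula: Delta E = sqrt(dL*^2 + da*^2 + db*^2)
Step 1: dL*^2 = 2.88^2 = 8.2944
Step 2: da*^2 = 2.7^2 = 7.29
Step 3: db*^2 = 2.61^2 = 6.8121
Step 4: Sum = 8.2944 + 7.29 + 6.8121 = 22.3965
Step 5: Delta E = sqrt(22.3965) = 4.73

4.73 Delta E


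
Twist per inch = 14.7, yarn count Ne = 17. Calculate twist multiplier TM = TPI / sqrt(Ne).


Formula: TM = TPI / sqrt(Ne)
Step 1: sqrt(Ne) = sqrt(17) = 4.1231
Step 2: TM = 14.7 / 4.1231 = 3.57

3.57 TM


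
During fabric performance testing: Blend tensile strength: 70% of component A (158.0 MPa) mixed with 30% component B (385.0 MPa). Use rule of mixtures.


Formula: Blend property = (fraction_A * property_A) + (fraction_B * property_B)
Step 1: Contribution A = 70/100 * 158.0 MPa = 110.6 MPa
Step 2: Contribution B = 30/100 * 385.0 MPa = 115.5 MPa
Step 3: Blend tensile strength = 110.6 + 115.5 = 226.1 MPa

226.1 MPa


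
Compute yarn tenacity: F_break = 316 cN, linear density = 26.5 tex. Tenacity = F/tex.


Formula: Tenacity = Breaking force / Linear density
Tenacity = 316 cN / 26.5 tex
Tenacity = 11.92 cN/tex

11.92 cN/tex


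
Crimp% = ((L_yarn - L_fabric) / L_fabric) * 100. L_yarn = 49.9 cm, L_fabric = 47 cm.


Formula: Crimp% = ((L_yarn - L_fabric) / L_fabric) * 100
Step 1: Extension = 49.9 - 47 = 2.9 cm
Step 2: Crimp% = (2.9 / 47) * 100
Step 3: Crimp% = 0.061702 * 100 = 6.1702% ≈ 6.2%

6.2%


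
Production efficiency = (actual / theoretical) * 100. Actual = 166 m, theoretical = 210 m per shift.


Formula: Efficiency% = (Actual output / Theoretical output) * 100
Efficiency% = (166 / 210) * 100
Efficiency% = 0.790476 * 100 = 79.0476% ≈ 79.0%

79.0%


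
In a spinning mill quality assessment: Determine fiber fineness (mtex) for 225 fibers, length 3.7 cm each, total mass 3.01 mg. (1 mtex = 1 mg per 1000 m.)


Formula: fineness (mtex) = mass (mg) / total length (km) = (mass_mg / total_length_m) * 1000
Step 1: Convert fiber length: 3.7 cm = 0.037 m
Step 2: Total fiber length = 225 * 0.037 = 8.325 m
Step 3: Linear density = 3.01 mg / 8.325 m = 0.3616 mg/m
Step 4: fineness = 0.3616 * 1000 = 361.6 mtex

361.6 mtex


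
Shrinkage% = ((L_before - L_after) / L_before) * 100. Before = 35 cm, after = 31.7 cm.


Formula: Shrinkage% = ((L_before - L_after) / L_before) * 100
Step 1: Shrinkage = 35 - 31.7 = 3.3 cm
Step 2: Shrinkage% = (3.3 / 35) * 100
Step 3: Shrinkage% = 0.094286 * 100 = 9.4286% ≈ 9.4%

9.4%


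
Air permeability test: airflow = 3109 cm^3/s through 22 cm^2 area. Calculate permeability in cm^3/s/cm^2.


Formula: Air Permeability = Airflow / Test Area
AP = 3109 cm^3/s / 22 cm^2
AP = 141.3 cm^3/s/cm^2

141.3 cm^3/s/cm^2


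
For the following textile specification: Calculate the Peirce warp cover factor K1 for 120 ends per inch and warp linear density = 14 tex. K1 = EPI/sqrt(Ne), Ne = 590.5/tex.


Formula: K1 = EPI / sqrt(Ne), with Ne = 590.5 / tex_warp
Step 1: Ne = 590.5 / 14 = 42.179
Step 2: sqrt(Ne) = sqrt(42.179) = 6.4945
Step 3: K1 = 120 / 6.4945 = 18.5

18.5


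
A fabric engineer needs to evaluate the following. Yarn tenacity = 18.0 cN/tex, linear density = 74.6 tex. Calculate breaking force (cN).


Formula: Breaking force = Tenacity * Linear density
F = 18.0 cN/tex * 74.6 tex
F = 1342.80 cN

1342.80 cN


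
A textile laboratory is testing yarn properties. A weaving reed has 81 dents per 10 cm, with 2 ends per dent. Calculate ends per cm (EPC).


Formula: EPC = (dents per 10 cm * ends per dent) / 10
Step 1: Total ends per 10 cm = 81 * 2 = 162
Step 2: EPC = 162 / 10 = 16.2 ends/cm

16.2 ends/cm


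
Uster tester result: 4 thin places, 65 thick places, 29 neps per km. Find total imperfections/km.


Formula: Total = thin places + thick places + neps
Total = 4 + 65 + 29
Total = 98 imperfections/km

98 imperfections/km


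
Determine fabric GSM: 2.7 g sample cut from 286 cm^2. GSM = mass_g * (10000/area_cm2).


Formula: GSM = mass_g / area_m2
Step 1: Convert area: 286 cm^2 = 286 / 10000 = 0.0286 m^2
Step 2: GSM = 2.7 g / 0.0286 m^2 = 94.4 g/m^2

94.4 g/m^2


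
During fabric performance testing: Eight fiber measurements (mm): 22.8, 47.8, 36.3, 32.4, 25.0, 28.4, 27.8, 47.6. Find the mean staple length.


Formula: Mean = sum of lengths / count
Sum = 22.8 + 47.8 + 36.3 + 32.4 + 25.0 + 28.4 + 27.8 + 47.6
Sum = 268.1 mm
Mean = 268.1 / 8 = 33.51 mm

33.51 mm


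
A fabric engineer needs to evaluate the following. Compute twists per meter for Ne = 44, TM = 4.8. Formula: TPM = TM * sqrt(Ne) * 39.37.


Formula: TPM = TM * sqrt(Ne) * 39.37
Step 1: sqrt(Ne) = sqrt(44) = 6.6332
Step 2: TM * sqrt(Ne) = 4.8 * 6.6332 = 31.8394
Step 3: TPM = 31.8394 * 39.37 = 1254 twists/m

1254 twists/m


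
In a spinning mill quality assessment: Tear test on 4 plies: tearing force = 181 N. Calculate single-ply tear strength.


Formula: Per-ply strength = Total force / Number of plies
Per-ply = 181 N / 4
Per-ply = 45.25 N

45.25 N


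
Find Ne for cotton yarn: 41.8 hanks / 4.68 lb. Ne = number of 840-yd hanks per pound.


Formula: Ne = hanks / mass_lb
Substituting: Ne = 41.8 / 4.68
Ne = 8.9

8.9 Ne


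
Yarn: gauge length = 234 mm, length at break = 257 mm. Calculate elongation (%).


Formula: Elongation (%) = ((L_break - L0) / L0) * 100
Step 1: Extension = 257 - 234 = 23 mm
Step 2: Elongation = (23 / 234) * 100
Step 3: Elongation = 0.098291 * 100 = 9.8291% ≈ 9.8%

9.8%


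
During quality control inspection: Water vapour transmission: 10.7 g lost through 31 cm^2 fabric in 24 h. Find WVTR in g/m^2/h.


Formula: WVTR = mass_loss / (area * time)
Step 1: Convert area: 31 cm^2 = 0.0031 m^2
Step 2: WVTR = 10.7 g / (0.0031 m^2 * 24 h)
Step 3: WVTR = 10.7 / 0.0744 = 143.8 g/m^2/h

143.8 g/m^2/h


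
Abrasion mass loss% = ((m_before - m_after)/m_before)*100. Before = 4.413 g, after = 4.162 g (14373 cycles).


Formula: Mass loss% = ((m_before - m_after) / m_before) * 100
Step 1: Mass loss = 4.413 - 4.162 = 0.251 g
Step 2: Ratio = 0.251 / 4.413 = 0.0568774
Step 3: Mass loss% = 0.0568774 * 100 = 5.68774% ≈ 5.69%

5.69%


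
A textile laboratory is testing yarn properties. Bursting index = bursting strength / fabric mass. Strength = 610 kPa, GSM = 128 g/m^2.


Formula: Bursting Index = Bursting Strength / Fabric GSM
BI = 610 kPa / 128 g/m^2
BI = 4.766 kPa/(g/m^2)

4.766 kPa/(g/m^2)


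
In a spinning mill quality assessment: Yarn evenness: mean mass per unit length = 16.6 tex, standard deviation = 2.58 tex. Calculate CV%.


Formula: CV% = (standard deviation / mean) * 100
Step 1: Ratio = 2.58 / 16.6 = 0.155422
Step 2: CV% = 0.155422 * 100 = 15.5422% ≈ 15.5%

15.5%


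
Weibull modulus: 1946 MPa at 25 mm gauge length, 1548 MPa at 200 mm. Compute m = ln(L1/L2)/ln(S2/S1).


Formula: m = ln(L1/L2) / ln(S2/S1)
Step 1: ln(L1/L2) = ln(25/200) = -2.07944
Step 2: S2/S1 = 1548/1946 = 0.79548
Step 3: ln(S2/S1) = ln(0.79548) = -0.22881
Step 4: m = -2.07944 / -0.22881 = 9.09

9.09 (Weibull m)


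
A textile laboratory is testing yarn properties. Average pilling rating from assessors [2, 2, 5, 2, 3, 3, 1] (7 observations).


Formula: Mean = sum / count
Sum = 2 + 2 + 5 + 2 + 3 + 3 + 1 = 18
Mean = 18 / 7 = 2.6

2.6


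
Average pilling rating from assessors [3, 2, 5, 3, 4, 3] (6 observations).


Formula: Mean = sum / count
Sum = 3 + 2 + 5 + 3 + 4 + 3 = 20
Mean = 20 / 6 = 3.3

3.3
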